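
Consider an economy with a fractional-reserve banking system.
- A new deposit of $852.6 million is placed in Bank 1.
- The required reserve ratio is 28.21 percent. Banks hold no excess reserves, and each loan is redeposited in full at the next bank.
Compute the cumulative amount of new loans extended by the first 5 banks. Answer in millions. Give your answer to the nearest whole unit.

Bank i lends (1 − rr)^i of the original deposit: Bank 1 lends 852.6·0.7179 ≈ 612.0815, Bank 2 lends 852.6·0.7179² ≈ 439.4133, and so on.
Summing a geometric series: total = 852.6·[0.7179·(1 − 0.7179^5) / (1 − 0.7179)] ≈ 1755.9940 million.

$1756 million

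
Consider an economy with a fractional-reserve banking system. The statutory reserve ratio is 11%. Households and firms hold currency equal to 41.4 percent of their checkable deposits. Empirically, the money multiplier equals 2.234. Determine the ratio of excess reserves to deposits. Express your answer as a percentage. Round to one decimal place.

Using m = 2.234. Since m = (1 + c)/(c + rr + e), the denominator satisfies c + rr + e = (1 + c)/m = (1 + 0.414) / 2.234 ≈ 0.632945.
With c = 0.414 and rr = 0.11, the ratio of excess reserves to deposits is 0.632945 − 0.414 − 0.11 = 0.108945.

10.9%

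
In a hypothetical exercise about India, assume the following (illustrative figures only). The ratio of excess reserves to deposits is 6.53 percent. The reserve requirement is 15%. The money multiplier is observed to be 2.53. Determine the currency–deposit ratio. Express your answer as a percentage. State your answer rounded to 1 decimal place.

29.8%

Using m = 2.53. From m = (1 + c)/(c + rr + e), rearranging gives 1 + c = m·(c + rr + e), so c·(1 − m) = m·(rr + e) − 1.
Hence c = [m·(rr + e) − 1]/(1 − m) = [2.53 × (0.15 + 0.0653) − 1] / (1 − 2.53) ≈ 0.297576.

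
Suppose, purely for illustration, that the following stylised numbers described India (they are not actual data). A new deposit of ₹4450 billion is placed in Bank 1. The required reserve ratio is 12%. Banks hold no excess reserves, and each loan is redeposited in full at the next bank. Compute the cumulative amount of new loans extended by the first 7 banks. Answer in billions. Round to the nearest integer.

₹19297 billion

Bank i lends (1 − rr)^i of the original deposit: Bank 1 lends 4450·0.8800 = 3916.0000, Bank 2 lends 4450·0.8800² = 3446.0800, and so on.
Summing a geometric series: total = 4450·[0.8800·(1 − 0.8800^7) / (1 − 0.8800)] ≈ 19296.8864 billion.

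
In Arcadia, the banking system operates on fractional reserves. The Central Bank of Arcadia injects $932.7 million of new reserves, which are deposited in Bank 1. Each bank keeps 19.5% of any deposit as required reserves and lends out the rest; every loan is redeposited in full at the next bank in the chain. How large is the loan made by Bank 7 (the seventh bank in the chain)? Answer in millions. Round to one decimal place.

Each bank lends a fraction (1 − rr) = 0.8050 of the deposit it receives, so Bank 7 receives 932.7·0.8050^6 and lends 932.7·0.8050^7 ≈ 204.3211 million.

$204.3 million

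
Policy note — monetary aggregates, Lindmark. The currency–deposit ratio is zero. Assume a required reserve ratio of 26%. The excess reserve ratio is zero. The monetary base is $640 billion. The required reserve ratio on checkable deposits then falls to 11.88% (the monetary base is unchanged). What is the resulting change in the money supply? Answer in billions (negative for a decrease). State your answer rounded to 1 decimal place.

Initially m₁ = 1 / (0.26) ≈ 3.84615, so M₁ = 3.84615 × 640 = 2461.536 billion.
After the change m₂ = 1 / (0.1188) ≈ 8.41751, so M₂ = 8.41751 × 640 = 5387.2064 billion.
ΔM = M₂ − M₁ = 5387.2064 − 2461.536 = 2925.6704 billion.

$2925.7 billion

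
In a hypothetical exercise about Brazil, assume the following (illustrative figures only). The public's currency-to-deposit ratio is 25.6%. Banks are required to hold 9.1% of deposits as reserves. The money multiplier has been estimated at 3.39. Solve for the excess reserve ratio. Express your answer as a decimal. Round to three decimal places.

0.024

Using m = 3.39. Since m = (1 + c)/(c + rr + e), the denominator satisfies c + rr + e = (1 + c)/m = (1 + 0.256) / 3.39 ≈ 0.370501.
With c = 0.256 and rr = 0.091, the excess reserve ratio is 0.370501 − 0.256 − 0.091 = 0.023501.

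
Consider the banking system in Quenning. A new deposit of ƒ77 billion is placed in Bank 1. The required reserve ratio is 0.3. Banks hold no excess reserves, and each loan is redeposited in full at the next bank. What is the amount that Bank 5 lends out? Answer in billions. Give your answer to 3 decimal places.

ƒ12.941 billion

Each bank lends a fraction (1 − rr) = 0.7000 of the deposit it receives, so Bank 5 receives 77·0.7000^4 and lends 77·0.7000^5 ≈ 12.9414 billion.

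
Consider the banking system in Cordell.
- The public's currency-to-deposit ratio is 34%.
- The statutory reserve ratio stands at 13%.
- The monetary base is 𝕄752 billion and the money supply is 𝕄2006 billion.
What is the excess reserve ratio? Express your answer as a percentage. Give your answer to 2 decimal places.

3.23%

Using m = M/MB = 2006/752 ≈ 2.667553. Since m = (1 + c)/(c + rr + e), the denominator satisfies c + rr + e = (1 + c)/m = (1 + 0.34) / 2.667553 ≈ 0.502333.
With c = 0.34 and rr = 0.13, the excess reserve ratio is 0.502333 − 0.34 − 0.13 = 0.032333.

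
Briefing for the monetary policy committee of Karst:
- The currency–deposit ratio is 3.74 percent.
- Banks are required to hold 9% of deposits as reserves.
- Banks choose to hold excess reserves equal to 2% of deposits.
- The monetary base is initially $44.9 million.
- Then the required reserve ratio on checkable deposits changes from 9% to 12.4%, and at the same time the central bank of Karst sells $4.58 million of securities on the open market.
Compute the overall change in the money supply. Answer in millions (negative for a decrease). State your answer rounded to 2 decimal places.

Before: m₁ = (1 + 0.0374) / (0.09 + 0.02 + 0.0374) ≈ 7.03799, MB₁ = 44.9, so M₁ = 7.03799 × 44.9 ≈ 316.0058 million.
After: m₂ = (1 + 0.0374) / (0.124 + 0.02 + 0.0374) ≈ 5.71885, MB₂ = 44.9 − 4.58 = 40.32, so M₂ = 5.71885 × 40.32 ≈ 230.584 million.
ΔM = M₂ − M₁ = 230.584 − 316.0058 = -85.4218 million.

-85.42 million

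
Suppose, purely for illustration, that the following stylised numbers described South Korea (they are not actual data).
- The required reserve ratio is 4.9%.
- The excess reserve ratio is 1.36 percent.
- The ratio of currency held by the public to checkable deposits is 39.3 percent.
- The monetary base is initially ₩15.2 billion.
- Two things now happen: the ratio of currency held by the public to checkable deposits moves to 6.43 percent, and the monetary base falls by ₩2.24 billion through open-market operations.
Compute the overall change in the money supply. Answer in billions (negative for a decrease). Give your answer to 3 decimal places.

Before: m₁ = (1 + 0.393) / (0.049 + 0.0136 + 0.393) ≈ 3.057507, MB₁ = 15.2, so M₁ = 3.057507 × 15.2 ≈ 46.4741 billion.
After: m₂ = (1 + 0.0643) / (0.049 + 0.0136 + 0.0643) ≈ 8.386919, MB₂ = 15.2 − 2.24 = 12.96, so M₂ = 8.386919 × 12.96 ≈ 108.6945 billion.
ΔM = M₂ − M₁ = 108.6945 − 46.4741 = 62.2204 billion.

₩62.220 billion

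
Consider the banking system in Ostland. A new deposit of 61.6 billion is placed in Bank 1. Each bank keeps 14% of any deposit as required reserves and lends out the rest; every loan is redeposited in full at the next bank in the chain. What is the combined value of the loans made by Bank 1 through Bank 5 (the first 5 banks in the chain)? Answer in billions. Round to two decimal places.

200.39 billion

Bank i lends (1 − rr)^i of the original deposit: Bank 1 lends 61.6·0.8600 = 52.9760, Bank 2 lends 61.6·0.8600² ≈ 45.5594, and so on.
Summing a geometric series: total = 61.6·[0.8600·(1 − 0.8600^5) / (1 − 0.8600)] ≈ 200.3904 billion.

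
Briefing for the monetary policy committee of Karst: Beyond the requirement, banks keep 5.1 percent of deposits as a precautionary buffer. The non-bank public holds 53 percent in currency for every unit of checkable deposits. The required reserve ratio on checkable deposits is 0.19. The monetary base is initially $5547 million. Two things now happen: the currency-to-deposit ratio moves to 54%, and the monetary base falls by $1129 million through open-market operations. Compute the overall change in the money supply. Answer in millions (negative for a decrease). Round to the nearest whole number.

-2296 million

Before: m₁ = (1 + 0.53) / (0.19 + 0.051 + 0.53) ≈ 1.98444, MB₁ = 5547, so M₁ = 1.98444 × 5547 ≈ 11007.6887 million.
After: m₂ = (1 + 0.54) / (0.19 + 0.051 + 0.54) ≈ 1.97183, MB₂ = 5547 − 1129 = 4418, so M₂ = 1.97183 × 4418 ≈ 8711.5449 million.
ΔM = M₂ − M₁ = 8711.5449 − 11007.6887 = -2296.1438 million.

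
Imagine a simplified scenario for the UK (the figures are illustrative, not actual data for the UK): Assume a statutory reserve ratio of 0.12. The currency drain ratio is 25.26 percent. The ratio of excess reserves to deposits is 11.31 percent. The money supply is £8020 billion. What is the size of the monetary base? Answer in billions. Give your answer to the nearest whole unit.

The money multiplier is m = (1 + c) / (rr + e + c) = (1 + 0.2526) / (0.12 + 0.1131 + 0.2526) ≈ 2.57896.
MB = M / m = 8020 / 2.57896 ≈ 3109.7807 billion.

£3110 billion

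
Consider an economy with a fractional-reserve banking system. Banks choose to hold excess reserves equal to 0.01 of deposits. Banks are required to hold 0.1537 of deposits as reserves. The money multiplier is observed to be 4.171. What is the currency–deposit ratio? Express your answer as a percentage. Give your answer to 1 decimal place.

Using m = 4.171. From m = (1 + c)/(c + rr + e), rearranging gives 1 + c = m·(c + rr + e), so c·(1 − m) = m·(rr + e) − 1.
Hence c = [m·(rr + e) − 1]/(1 − m) = [4.171 × (0.1537 + 0.01) − 1] / (1 − 4.171) ≈ 0.100034.

10.0%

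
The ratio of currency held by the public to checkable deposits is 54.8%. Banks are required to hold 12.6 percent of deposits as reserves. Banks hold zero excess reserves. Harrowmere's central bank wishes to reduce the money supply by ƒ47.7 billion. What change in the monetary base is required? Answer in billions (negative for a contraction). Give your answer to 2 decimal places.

-20.77 billion

The money multiplier is m = (1 + c) / (rr + c) = (1 + 0.548) / (0.126 + 0.548) ≈ 2.29674.
ΔMB = ΔM / m = (−47.7) / 2.29674 ≈ -20.7686 billion.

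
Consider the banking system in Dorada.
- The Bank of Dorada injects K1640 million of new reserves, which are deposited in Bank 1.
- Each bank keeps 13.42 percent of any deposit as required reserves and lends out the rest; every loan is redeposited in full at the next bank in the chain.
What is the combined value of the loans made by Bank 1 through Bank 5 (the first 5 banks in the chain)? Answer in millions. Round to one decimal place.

Bank i lends (1 − rr)^i of the original deposit: Bank 1 lends 1640·0.8658 = 1419.9120, Bank 2 lends 1640·0.8658² ≈ 1229.3598, and so on.
Summing a geometric series: total = 1640·[0.8658·(1 − 0.8658^5) / (1 − 0.8658)] ≈ 5433.0608 million.

K5433.1 million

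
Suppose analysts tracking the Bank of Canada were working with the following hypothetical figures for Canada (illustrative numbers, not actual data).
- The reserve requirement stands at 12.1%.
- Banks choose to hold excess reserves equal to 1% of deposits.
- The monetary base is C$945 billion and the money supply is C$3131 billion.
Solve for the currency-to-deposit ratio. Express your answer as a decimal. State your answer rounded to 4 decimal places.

0.2447

Using m = M/MB = 3131/945 ≈ 3.313228. From m = (1 + c)/(c + rr + e), rearranging gives 1 + c = m·(c + rr + e), so c·(1 − m) = m·(rr + e) − 1.
Hence c = [m·(rr + e) − 1]/(1 − m) = [3.313228 × (0.121 + 0.01) − 1] / (1 − 3.313228) ≈ 0.244666.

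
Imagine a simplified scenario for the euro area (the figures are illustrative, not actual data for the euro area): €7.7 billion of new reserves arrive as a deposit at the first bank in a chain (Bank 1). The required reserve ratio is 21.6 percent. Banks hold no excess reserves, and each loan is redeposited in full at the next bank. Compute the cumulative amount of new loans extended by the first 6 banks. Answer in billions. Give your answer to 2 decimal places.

Bank i lends (1 − rr)^i of the original deposit: Bank 1 lends 7.7·0.7840 = 6.0368, Bank 2 lends 7.7·0.7840² ≈ 4.7329, and so on.
Summing a geometric series: total = 7.7·[0.7840·(1 − 0.7840^6) / (1 − 0.7840)] ≈ 21.4581 billion.

€21.46 billion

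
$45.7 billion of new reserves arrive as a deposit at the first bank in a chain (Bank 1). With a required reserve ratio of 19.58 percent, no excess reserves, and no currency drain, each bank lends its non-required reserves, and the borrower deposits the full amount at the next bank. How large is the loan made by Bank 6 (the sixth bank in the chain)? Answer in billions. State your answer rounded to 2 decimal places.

Each bank lends a fraction (1 − rr) = 0.8042 of the deposit it receives, so Bank 6 receives 45.7·0.8042^5 and lends 45.7·0.8042^6 ≈ 12.3623 billion.

$12.36 billion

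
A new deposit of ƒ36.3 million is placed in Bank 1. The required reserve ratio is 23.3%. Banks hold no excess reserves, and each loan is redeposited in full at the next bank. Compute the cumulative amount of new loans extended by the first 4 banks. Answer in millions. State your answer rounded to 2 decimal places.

ƒ78.14 million

Bank i lends (1 − rr)^i of the original deposit: Bank 1 lends 36.3·0.7670 = 27.8421, Bank 2 lends 36.3·0.7670² ≈ 21.3549, and so on.
Summing a geometric series: total = 36.3·[0.7670·(1 − 0.7670^4) / (1 − 0.7670)] ≈ 78.1390 million.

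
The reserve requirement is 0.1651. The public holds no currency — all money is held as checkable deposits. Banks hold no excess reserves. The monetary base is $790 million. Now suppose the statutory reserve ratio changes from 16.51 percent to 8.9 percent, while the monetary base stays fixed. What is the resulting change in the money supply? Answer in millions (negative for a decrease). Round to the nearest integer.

Initially m₁ = 1 / (0.1651) ≈ 6.0569, so M₁ = 6.0569 × 790 = 4784.951 million.
After the change m₂ = 1 / (0.089) ≈ 11.2360, so M₂ = 11.2360 × 790 = 8876.44 million.
ΔM = M₂ − M₁ = 8876.44 − 4784.951 = 4091.489 million.

$4091 million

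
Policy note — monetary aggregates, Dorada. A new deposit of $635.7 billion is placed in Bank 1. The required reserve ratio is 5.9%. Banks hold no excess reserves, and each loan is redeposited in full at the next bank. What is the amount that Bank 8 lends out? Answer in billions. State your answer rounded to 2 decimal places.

$390.81 billion

Each bank lends a fraction (1 − rr) = 0.9410 of the deposit it receives, so Bank 8 receives 635.7·0.9410^7 and lends 635.7·0.9410^8 ≈ 390.8132 billion.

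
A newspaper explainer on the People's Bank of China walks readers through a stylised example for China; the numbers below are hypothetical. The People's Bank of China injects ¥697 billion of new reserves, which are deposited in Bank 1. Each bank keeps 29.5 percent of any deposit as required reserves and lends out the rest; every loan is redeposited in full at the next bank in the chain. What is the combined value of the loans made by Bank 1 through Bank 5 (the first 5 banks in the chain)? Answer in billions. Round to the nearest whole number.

Bank i lends (1 − rr)^i of the original deposit: Bank 1 lends 697·0.7050 = 491.3850, Bank 2 lends 697·0.7050² ≈ 346.4264, and so on.
Summing a geometric series: total = 697·[0.7050·(1 − 0.7050^5) / (1 − 0.7050)] ≈ 1375.6134 billion.

¥1376 billion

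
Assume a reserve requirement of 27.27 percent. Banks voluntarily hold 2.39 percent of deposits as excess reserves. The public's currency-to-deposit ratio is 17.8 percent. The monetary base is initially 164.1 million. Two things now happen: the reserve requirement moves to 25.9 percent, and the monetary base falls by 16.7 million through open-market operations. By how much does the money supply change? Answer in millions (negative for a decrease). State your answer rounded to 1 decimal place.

-30.6 million

Before: m₁ = (1 + 0.178) / (0.2727 + 0.0239 + 0.178) ≈ 2.48209, MB₁ = 164.1, so M₁ = 2.48209 × 164.1 ≈ 407.311 million.
After: m₂ = (1 + 0.178) / (0.259 + 0.0239 + 0.178) ≈ 2.55587, MB₂ = 164.1 − 16.7 = 147.4, so M₂ = 2.55587 × 147.4 ≈ 376.7352 million.
ΔM = M₂ − M₁ = 376.7352 − 407.311 = -30.5758 million.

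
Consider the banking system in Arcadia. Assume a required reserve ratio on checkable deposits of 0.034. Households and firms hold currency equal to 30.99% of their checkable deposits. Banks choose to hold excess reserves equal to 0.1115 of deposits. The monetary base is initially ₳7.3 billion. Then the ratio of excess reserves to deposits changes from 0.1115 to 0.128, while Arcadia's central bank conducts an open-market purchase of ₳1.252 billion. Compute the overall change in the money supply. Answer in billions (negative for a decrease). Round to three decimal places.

₳2.741 billion

Before: m₁ = (1 + 0.3099) / (0.034 + 0.1115 + 0.3099) ≈ 2.87637, MB₁ = 7.3, so M₁ = 2.87637 × 7.3 ≈ 20.9975 billion.
After: m₂ = (1 + 0.3099) / (0.034 + 0.128 + 0.3099) ≈ 2.77580, MB₂ = 7.3 + 1.252 = 8.552, so M₂ = 2.77580 × 8.552 ≈ 23.7386 billion.
ΔM = M₂ − M₁ = 23.7386 − 20.9975 = 2.7411 billion.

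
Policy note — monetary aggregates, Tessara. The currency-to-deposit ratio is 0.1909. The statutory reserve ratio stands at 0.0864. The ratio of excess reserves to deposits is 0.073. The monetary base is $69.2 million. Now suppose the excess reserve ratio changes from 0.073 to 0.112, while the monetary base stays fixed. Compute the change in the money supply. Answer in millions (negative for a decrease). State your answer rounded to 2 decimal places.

-23.57 million

Initially m₁ = (1 + 0.1909) / (0.0864 + 0.073 + 0.1909) ≈ 3.39966, so M₁ = 3.39966 × 69.2 ≈ 235.2565 million.
After the change m₂ = (1 + 0.1909) / (0.0864 + 0.112 + 0.1909) ≈ 3.05908, so M₂ = 3.05908 × 69.2 ≈ 211.6883 million.
ΔM = M₂ − M₁ = 211.6883 − 235.2565 = -23.5682 million.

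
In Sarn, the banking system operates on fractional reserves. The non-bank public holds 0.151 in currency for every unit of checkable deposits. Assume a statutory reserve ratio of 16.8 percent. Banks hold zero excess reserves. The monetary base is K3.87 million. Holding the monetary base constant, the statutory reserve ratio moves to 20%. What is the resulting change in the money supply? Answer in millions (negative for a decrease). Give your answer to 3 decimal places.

Initially m₁ = (1 + 0.151) / (0.168 + 0.151) ≈ 3.60815, so M₁ = 3.60815 × 3.87 ≈ 13.9635 million.
After the change m₂ = (1 + 0.151) / (0.2 + 0.151) ≈ 3.27920, so M₂ = 3.27920 × 3.87 ≈ 12.6905 million.
ΔM = M₂ − M₁ = 12.6905 − 13.9635 = -1.273 million.

-1.273 million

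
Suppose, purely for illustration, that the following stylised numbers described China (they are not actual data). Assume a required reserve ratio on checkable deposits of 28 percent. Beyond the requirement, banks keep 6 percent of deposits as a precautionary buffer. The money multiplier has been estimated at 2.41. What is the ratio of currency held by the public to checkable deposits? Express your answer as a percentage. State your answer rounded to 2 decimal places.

12.81%

Using m = 2.41. From m = (1 + c)/(c + rr + e), rearranging gives 1 + c = m·(c + rr + e), so c·(1 − m) = m·(rr + e) − 1.
Hence c = [m·(rr + e) − 1]/(1 − m) = [2.41 × (0.28 + 0.06) − 1] / (1 − 2.41) ≈ 0.128085.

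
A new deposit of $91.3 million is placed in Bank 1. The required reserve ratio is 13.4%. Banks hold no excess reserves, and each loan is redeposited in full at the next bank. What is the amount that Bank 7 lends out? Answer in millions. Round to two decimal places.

$33.35 million

Each bank lends a fraction (1 − rr) = 0.8660 of the deposit it receives, so Bank 7 receives 91.3·0.8660^6 and lends 91.3·0.8660^7 ≈ 33.3500 million.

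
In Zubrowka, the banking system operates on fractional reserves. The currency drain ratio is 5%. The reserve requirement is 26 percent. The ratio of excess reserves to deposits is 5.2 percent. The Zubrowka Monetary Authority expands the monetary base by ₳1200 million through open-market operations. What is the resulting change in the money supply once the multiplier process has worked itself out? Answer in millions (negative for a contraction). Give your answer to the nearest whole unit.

₳3481 million

The money multiplier is m = (1 + c) / (rr + e + c) = (1 + 0.05) / (0.26 + 0.052 + 0.05) ≈ 2.90055.
The purchase adds 1200 million of base, so ΔM = m × ΔMB = 2.90055 × (+1200) = 3480.66 million.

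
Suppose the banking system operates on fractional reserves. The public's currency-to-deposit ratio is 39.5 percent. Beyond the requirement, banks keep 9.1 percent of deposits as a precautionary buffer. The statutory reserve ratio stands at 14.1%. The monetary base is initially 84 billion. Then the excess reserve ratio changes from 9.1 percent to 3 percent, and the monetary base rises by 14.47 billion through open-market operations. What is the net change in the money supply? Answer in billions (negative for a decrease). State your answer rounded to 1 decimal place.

55.8 billion

Before: m₁ = (1 + 0.395) / (0.141 + 0.091 + 0.395) ≈ 2.2249, MB₁ = 84, so M₁ = 2.2249 × 84 = 186.8916 billion.
After: m₂ = (1 + 0.395) / (0.141 + 0.03 + 0.395) ≈ 2.4647, MB₂ = 84 + 14.47 = 98.47, so M₂ = 2.4647 × 98.47 ≈ 242.699 billion.
ΔM = M₂ − M₁ = 242.699 − 186.8916 = 55.8074 billion.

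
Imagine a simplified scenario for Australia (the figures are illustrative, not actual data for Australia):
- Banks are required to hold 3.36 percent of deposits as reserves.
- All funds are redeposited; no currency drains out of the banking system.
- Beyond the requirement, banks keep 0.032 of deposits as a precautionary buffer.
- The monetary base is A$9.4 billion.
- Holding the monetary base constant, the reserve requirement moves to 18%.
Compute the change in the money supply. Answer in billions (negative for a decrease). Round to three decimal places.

Initially m₁ = 1 / (0.0336 + 0.032) ≈ 15.24390, so M₁ = 15.24390 × 9.4 ≈ 143.2927 billion.
After the change m₂ = 1 / (0.18 + 0.032) ≈ 4.71698, so M₂ = 4.71698 × 9.4 ≈ 44.3396 billion.
ΔM = M₂ − M₁ = 44.3396 − 143.2927 = -98.9531 billion.

-98.953 billion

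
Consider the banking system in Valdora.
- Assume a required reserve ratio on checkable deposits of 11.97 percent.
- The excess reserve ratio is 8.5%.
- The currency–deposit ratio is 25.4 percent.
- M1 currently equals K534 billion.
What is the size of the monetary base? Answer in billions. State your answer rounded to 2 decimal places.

K195.33 billion

The money multiplier is m = (1 + c) / (rr + e + c) = (1 + 0.254) / (0.1197 + 0.085 + 0.254) ≈ 2.733813.
MB = M / m = 534 / 2.733813 ≈ 195.3316 billion.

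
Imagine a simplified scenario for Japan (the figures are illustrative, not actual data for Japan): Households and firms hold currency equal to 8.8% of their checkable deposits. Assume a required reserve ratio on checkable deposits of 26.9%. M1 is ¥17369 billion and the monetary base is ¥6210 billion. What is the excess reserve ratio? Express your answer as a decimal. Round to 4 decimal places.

0.0320

Using m = M/MB = 17369/6210 ≈ 2.796940. Since m = (1 + c)/(c + rr + e), the denominator satisfies c + rr + e = (1 + c)/m = (1 + 0.088) / 2.796940 ≈ 0.388997.
With c = 0.088 and rr = 0.269, the excess reserve ratio is 0.388997 − 0.088 − 0.269 = 0.031997.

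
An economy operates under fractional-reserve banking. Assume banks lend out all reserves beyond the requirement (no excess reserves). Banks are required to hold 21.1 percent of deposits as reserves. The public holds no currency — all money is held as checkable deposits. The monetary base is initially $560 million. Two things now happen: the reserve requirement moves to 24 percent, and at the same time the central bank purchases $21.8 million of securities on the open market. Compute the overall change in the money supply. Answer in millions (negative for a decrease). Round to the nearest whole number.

-230 million

Before: m₁ = 1 / (0.211) ≈ 4.7393, MB₁ = 560, so M₁ = 4.7393 × 560 = 2654.008 million.
After: m₂ = 1 / (0.24) ≈ 4.1667, MB₂ = 560 + 21.8 = 581.8, so M₂ = 4.1667 × 581.8 ≈ 2424.1861 million.
ΔM = M₂ − M₁ = 2424.1861 − 2654.008 = -229.8219 million.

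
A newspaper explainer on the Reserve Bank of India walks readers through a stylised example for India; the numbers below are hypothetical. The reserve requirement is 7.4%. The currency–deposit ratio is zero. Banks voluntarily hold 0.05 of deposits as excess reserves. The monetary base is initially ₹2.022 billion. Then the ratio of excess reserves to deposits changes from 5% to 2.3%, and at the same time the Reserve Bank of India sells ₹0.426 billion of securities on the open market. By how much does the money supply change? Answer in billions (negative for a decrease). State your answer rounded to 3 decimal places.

Before: m₁ = 1 / (0.074 + 0.05) ≈ 8.06452, MB₁ = 2.022, so M₁ = 8.06452 × 2.022 ≈ 16.3065 billion.
After: m₂ = 1 / (0.074 + 0.023) ≈ 10.30928, MB₂ = 2.022 − 0.426 = 1.596, so M₂ = 10.30928 × 1.596 ≈ 16.4536 billion.
ΔM = M₂ − M₁ = 16.4536 − 16.3065 = 0.1471 billion.

₹0.147 billion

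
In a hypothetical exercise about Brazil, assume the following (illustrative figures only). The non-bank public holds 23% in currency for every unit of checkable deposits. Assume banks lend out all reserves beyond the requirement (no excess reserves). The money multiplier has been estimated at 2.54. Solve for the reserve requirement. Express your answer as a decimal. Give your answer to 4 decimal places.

Using m = 2.54. Since m = (1 + c)/(c + rr + e), the denominator satisfies c + rr + e = (1 + c)/m = (1 + 0.23) / 2.54 ≈ 0.484252.
With c = 0.23 and e = 0, the reserve requirement is 0.484252 − 0.23 − 0 = 0.254252.

0.2543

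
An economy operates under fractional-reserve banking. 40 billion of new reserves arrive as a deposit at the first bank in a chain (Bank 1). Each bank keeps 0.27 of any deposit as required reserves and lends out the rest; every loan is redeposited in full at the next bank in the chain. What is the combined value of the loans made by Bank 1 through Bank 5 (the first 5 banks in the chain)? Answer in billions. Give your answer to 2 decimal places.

85.73 billion

Bank i lends (1 − rr)^i of the original deposit: Bank 1 lends 40·0.7300 = 29.2000, Bank 2 lends 40·0.7300² = 21.3160, and so on.
Summing a geometric series: total = 40·[0.7300·(1 − 0.7300^5) / (1 − 0.7300)] ≈ 85.7283 billion.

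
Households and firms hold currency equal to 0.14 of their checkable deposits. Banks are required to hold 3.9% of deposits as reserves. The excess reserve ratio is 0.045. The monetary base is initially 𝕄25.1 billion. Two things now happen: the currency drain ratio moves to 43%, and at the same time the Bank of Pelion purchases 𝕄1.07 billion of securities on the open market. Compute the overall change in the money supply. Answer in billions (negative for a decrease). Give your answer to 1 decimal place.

Before: m₁ = (1 + 0.14) / (0.039 + 0.045 + 0.14) ≈ 5.0893, MB₁ = 25.1, so M₁ = 5.0893 × 25.1 ≈ 127.7414 billion.
After: m₂ = (1 + 0.43) / (0.039 + 0.045 + 0.43) ≈ 2.7821, MB₂ = 25.1 + 1.07 = 26.17, so M₂ = 2.7821 × 26.17 ≈ 72.8076 billion.
ΔM = M₂ − M₁ = 72.8076 − 127.7414 = -54.9338 billion.

-54.9 billion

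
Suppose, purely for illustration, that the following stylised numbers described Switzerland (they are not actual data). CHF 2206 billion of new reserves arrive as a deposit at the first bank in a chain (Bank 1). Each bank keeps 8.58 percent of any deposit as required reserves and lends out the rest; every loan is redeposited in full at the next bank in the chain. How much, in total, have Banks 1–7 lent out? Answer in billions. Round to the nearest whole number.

Bank i lends (1 − rr)^i of the original deposit: Bank 1 lends 2206·0.9142 = 2016.7252, Bank 2 lends 2206·0.9142² ≈ 1843.6902, and so on.
Summing a geometric series: total = 2206·[0.9142·(1 − 0.9142^7) / (1 − 0.9142)] ≈ 10960.6117 billion.

CHF 10961 billion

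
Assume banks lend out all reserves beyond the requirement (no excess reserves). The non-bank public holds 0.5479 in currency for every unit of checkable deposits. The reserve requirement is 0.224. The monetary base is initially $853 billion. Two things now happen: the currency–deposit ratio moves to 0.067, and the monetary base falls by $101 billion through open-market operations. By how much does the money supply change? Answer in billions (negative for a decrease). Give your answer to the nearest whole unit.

Before: m₁ = (1 + 0.5479) / (0.224 + 0.5479) ≈ 2.0053, MB₁ = 853, so M₁ = 2.0053 × 853 = 1710.5209 billion.
After: m₂ = (1 + 0.067) / (0.224 + 0.067) ≈ 3.6667, MB₂ = 853 − 101 = 752, so M₂ = 3.6667 × 752 = 2757.3584 billion.
ΔM = M₂ − M₁ = 2757.3584 − 1710.5209 = 1046.8375 billion.

$1047 billion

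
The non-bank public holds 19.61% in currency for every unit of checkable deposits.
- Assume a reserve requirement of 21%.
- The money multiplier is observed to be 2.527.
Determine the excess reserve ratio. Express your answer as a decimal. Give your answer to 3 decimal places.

0.067

Using m = 2.527. Since m = (1 + c)/(c + rr + e), the denominator satisfies c + rr + e = (1 + c)/m = (1 + 0.1961) / 2.527 ≈ 0.473328.
With c = 0.1961 and rr = 0.21, the excess reserve ratio is 0.473328 − 0.1961 − 0.21 = 0.067228.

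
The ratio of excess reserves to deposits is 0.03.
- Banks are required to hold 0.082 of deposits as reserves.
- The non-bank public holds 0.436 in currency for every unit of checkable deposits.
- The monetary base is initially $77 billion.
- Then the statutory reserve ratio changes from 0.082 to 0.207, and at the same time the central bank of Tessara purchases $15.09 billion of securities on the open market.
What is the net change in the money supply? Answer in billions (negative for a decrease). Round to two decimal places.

-5.28 billion

Before: m₁ = (1 + 0.436) / (0.082 + 0.03 + 0.436) ≈ 2.62044, MB₁ = 77, so M₁ = 2.62044 × 77 ≈ 201.7739 billion.
After: m₂ = (1 + 0.436) / (0.207 + 0.03 + 0.436) ≈ 2.13373, MB₂ = 77 + 15.09 = 92.09, so M₂ = 2.13373 × 92.09 ≈ 196.4952 billion.
ΔM = M₂ − M₁ = 196.4952 − 201.7739 = -5.2787 billion.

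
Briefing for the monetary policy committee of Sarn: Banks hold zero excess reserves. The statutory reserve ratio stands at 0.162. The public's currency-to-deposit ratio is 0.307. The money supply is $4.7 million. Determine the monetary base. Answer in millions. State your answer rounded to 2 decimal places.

$1.69 million

The money multiplier is m = (1 + c) / (rr + c) = (1 + 0.307) / (0.162 + 0.307) ≈ 2.7868.
MB = M / m = 4.7 / 2.7868 ≈ 1.6865 million.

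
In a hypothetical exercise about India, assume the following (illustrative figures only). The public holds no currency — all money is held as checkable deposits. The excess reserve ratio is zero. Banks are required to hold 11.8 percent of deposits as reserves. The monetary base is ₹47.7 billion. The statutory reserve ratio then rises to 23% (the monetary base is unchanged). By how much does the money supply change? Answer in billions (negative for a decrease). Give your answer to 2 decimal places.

Initially m₁ = 1 / (0.118) ≈ 8.47458, so M₁ = 8.47458 × 47.7 ≈ 404.2375 billion.
After the change m₂ = 1 / (0.23) ≈ 4.34783, so M₂ = 4.34783 × 47.7 ≈ 207.3915 billion.
ΔM = M₂ − M₁ = 207.3915 − 404.2375 = -196.846 billion.

-196.85 billion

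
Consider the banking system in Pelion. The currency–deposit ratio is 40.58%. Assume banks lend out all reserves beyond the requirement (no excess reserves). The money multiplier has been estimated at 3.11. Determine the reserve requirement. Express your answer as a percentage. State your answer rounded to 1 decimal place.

Using m = 3.11. Since m = (1 + c)/(c + rr + e), the denominator satisfies c + rr + e = (1 + c)/m = (1 + 0.4058) / 3.11 ≈ 0.452026.
With c = 0.4058 and e = 0, the reserve requirement is 0.452026 − 0.4058 − 0 = 0.046226.

4.6%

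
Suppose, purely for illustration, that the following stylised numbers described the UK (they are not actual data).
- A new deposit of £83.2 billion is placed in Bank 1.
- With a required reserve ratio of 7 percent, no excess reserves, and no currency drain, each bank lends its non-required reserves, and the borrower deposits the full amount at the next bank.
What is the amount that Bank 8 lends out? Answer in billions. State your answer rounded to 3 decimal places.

£46.557 billion

Each bank lends a fraction (1 − rr) = 0.9300 of the deposit it receives, so Bank 8 receives 83.2·0.9300^7 and lends 83.2·0.9300^8 ≈ 46.5572 billion.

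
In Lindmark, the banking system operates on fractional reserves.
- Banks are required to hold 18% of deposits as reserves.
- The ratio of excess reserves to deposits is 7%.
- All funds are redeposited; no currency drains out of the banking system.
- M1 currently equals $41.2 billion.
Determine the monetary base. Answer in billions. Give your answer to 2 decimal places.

$10.30 billion

The money multiplier is m = 1 / (rr + e) = 1 / (0.18 + 0.07) = 4.
MB = M / m = 41.2 / 4 = 10.3 billion.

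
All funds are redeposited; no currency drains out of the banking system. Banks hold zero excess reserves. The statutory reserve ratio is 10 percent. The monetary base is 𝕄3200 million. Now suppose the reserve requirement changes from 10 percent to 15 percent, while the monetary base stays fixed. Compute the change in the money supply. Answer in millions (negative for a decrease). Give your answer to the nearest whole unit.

-10667 million

Initially m₁ = 1 / (0.1) = 10, so M₁ = 10 × 3200 = 32000 million.
After the change m₂ = 1 / (0.15) ≈ 6.66667, so M₂ = 6.66667 × 3200 = 21333.344 million.
ΔM = M₂ − M₁ = 21333.344 − 32000 = -10666.656 million.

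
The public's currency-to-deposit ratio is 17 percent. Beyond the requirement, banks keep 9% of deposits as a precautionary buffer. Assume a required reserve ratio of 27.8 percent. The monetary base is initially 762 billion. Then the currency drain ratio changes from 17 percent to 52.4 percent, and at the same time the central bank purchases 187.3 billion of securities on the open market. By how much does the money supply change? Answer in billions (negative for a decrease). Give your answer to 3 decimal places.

-35.239 billion

Before: m₁ = (1 + 0.17) / (0.278 + 0.09 + 0.17) ≈ 2.1747212, MB₁ = 762, so M₁ = 2.1747212 × 762 ≈ 1657.1376 billion.
After: m₂ = (1 + 0.524) / (0.278 + 0.09 + 0.524) ≈ 1.7085202, MB₂ = 762 + 187.3 = 949.3, so M₂ = 1.7085202 × 949.3 ≈ 1621.8982 billion.
ΔM = M₂ − M₁ = 1621.8982 − 1657.1376 = -35.2394 billion.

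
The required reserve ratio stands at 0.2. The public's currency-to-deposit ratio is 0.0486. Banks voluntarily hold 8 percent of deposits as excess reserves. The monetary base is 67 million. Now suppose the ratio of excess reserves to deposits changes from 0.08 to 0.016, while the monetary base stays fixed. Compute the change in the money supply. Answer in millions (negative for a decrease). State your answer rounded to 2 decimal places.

51.71 million

Initially m₁ = (1 + 0.0486) / (0.2 + 0.08 + 0.0486) ≈ 3.19111, so M₁ = 3.19111 × 67 ≈ 213.8044 million.
After the change m₂ = (1 + 0.0486) / (0.2 + 0.016 + 0.0486) ≈ 3.96296, so M₂ = 3.96296 × 67 ≈ 265.5183 million.
ΔM = M₂ − M₁ = 265.5183 − 213.8044 = 51.7139 million.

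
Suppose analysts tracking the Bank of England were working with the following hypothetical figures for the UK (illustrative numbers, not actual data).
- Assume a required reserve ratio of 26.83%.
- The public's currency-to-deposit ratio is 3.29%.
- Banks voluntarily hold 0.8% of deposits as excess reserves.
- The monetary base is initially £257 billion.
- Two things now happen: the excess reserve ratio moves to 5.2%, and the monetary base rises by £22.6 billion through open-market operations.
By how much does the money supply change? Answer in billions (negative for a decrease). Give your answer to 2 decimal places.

-40.86 billion

Before: m₁ = (1 + 0.0329) / (0.2683 + 0.008 + 0.0329) ≈ 3.340556, MB₁ = 257, so M₁ = 3.340556 × 257 ≈ 858.5229 billion.
After: m₂ = (1 + 0.0329) / (0.2683 + 0.052 + 0.0329) ≈ 2.924405, MB₂ = 257 + 22.6 = 279.6, so M₂ = 2.924405 × 279.6 ≈ 817.6636 billion.
ΔM = M₂ − M₁ = 817.6636 − 858.5229 = -40.8593 billion.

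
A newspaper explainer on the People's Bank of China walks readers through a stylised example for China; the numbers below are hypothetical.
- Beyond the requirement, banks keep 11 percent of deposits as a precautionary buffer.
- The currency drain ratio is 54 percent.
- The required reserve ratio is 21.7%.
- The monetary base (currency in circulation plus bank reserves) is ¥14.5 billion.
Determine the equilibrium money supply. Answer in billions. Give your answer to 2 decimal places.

The money multiplier is m = (1 + c) / (rr + e + c) = (1 + 0.54) / (0.217 + 0.11 + 0.54) ≈ 1.77624.
So M = m × MB = 1.77624 × 14.5 ≈ 25.7555 billion.

¥25.76 billion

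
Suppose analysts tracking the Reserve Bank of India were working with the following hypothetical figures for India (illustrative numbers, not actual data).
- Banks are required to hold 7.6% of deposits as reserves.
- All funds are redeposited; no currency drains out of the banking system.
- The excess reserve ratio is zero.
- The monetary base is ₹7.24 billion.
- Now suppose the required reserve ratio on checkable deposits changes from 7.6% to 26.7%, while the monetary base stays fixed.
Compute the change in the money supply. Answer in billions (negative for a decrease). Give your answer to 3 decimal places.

-68.147 billion

Initially m₁ = 1 / (0.076) ≈ 13.15789, so M₁ = 13.15789 × 7.24 ≈ 95.2631 billion.
After the change m₂ = 1 / (0.267) ≈ 3.74532, so M₂ = 3.74532 × 7.24 ≈ 27.1161 billion.
ΔM = M₂ − M₁ = 27.1161 − 95.2631 = -68.147 billion.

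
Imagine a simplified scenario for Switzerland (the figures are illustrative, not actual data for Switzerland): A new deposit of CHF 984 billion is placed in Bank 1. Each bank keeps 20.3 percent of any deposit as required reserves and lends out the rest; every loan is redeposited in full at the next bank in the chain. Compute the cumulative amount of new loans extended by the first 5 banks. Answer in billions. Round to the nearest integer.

Bank i lends (1 − rr)^i of the original deposit: Bank 1 lends 984·0.7970 = 784.2480, Bank 2 lends 984·0.7970² ≈ 625.0457, and so on.
Summing a geometric series: total = 984·[0.7970·(1 − 0.7970^5) / (1 − 0.7970)] ≈ 2620.9263 billion.

CHF 2621 billion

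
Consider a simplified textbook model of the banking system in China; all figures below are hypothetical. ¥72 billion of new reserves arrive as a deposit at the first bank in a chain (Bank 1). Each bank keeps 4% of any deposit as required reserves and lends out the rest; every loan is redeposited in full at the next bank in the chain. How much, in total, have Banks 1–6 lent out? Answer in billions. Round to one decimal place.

¥375.4 billion

Bank i lends (1 − rr)^i of the original deposit: Bank 1 lends 72·0.9600 = 69.1200, Bank 2 lends 72·0.9600² = 66.3552, and so on.
Summing a geometric series: total = 72·[0.9600·(1 − 0.9600^6) / (1 − 0.9600)] ≈ 375.3945 billion.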